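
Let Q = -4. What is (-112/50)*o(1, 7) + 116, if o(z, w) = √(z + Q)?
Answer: 116 - 56*I*√3/25 ≈ 116.0 - 3.8798*I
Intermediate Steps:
o(z, w) = √(-4 + z) (o(z, w) = √(z - 4) = √(-4 + z))
(-112/50)*o(1, 7) + 116 = (-112/50)*√(-4 + 1) + 116 = (-112*1/50)*√(-3) + 116 = -56*I*√3/25 + 116 = 116 - 56*I*√3/25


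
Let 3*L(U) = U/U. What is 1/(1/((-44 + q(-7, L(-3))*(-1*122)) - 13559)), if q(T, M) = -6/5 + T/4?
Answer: -132431/10 ≈ -13243.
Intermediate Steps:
L(U) = ⅓ (L(U) = (U/U)/3 = (⅓)*1 = ⅓)
q(T, M) = -6/5 + T/4 (q(T, M) = -6*⅕ + T*(¼) = -6/5 + T/4)
1/(1/((-44 + q(-7, L(-3))*(-1*122)) - 13559)) = 1/(1/((-44 + (-6/5 + (¼)*(-7))*(-1*122)) - 13559)) = 1/(1/((-44 + (-6/5 - 7/4)*(-122)) - 13559)) = 1/(1/((-44 - 59/20*(-122)) - 13559)) = 1/(1/((-44 + 3599/10) - 13559)) = 1/(1/(3159/10 - 13559)) = 1/(1/(-132431/10)) = 1/(-10/132431) = -132431/10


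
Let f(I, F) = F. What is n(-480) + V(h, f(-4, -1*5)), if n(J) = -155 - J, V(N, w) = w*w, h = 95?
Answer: 350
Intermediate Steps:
V(N, w) = w²
n(-480) + V(h, f(-4, -1*5)) = (-155 - 1*(-480)) + (-1*5)² = (-155 + 480) + (-5)² = 325 + 25 = 350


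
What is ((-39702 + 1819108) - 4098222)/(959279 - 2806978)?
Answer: 2318816/1847699 ≈ 1.2550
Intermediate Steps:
((-39702 + 1819108) - 4098222)/(959279 - 2806978) = (1779406 - 4098222)/(-1847699) = -2318816*(-1/1847699) = 2318816/1847699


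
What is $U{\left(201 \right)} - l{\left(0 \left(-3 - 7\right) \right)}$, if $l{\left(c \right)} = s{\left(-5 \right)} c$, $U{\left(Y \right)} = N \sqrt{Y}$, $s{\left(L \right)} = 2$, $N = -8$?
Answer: $- 8 \sqrt{201} \approx -113.42$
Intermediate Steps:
$U{\left(Y \right)} = - 8 \sqrt{Y}$
$l{\left(c \right)} = 2 c$
$U{\left(201 \right)} - l{\left(0 \left(-3 - 7\right) \right)} = - 8 \sqrt{201} - 2 \cdot 0 \left(-3 - 7\right) = - 8 \sqrt{201} - 2 \cdot 0 \left(-10\right) = - 8 \sqrt{201} - 2 \cdot 0 = - 8 \sqrt{201} - 0 = - 8 \sqrt{201} + 0 = - 8 \sqrt{201}$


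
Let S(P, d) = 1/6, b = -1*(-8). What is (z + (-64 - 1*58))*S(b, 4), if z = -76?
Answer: -33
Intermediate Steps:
b = 8
S(P, d) = ⅙
(z + (-64 - 1*58))*S(b, 4) = (-76 + (-64 - 1*58))*(⅙) = (-76 + (-64 - 58))*(⅙) = (-76 - 122)*(⅙) = -198*⅙ = -33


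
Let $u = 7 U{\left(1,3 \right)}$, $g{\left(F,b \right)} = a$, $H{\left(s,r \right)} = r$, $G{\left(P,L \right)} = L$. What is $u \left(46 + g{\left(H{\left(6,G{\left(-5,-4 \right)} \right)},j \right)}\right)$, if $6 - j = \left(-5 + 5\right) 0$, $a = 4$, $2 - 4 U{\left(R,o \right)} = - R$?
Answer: $\frac{525}{2} \approx 262.5$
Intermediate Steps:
$U{\left(R,o \right)} = \frac{1}{2} + \frac{R}{4}$ ($U{\left(R,o \right)} = \frac{1}{2} - \frac{\left(-1\right) R}{4} = \frac{1}{2} + \frac{R}{4}$)
$j = 6$ ($j = 6 - \left(-5 + 5\right) 0 = 6 - 0 \cdot 0 = 6 - 0 = 6 + 0 = 6$)
$g{\left(F,b \right)} = 4$
$u = \frac{21}{4}$ ($u = 7 \left(\frac{1}{2} + \frac{1}{4} \cdot 1\right) = 7 \left(\frac{1}{2} + \frac{1}{4}\right) = 7 \cdot \frac{3}{4} = \frac{21}{4} \approx 5.25$)
$u \left(46 + g{\left(H{\left(6,G{\left(-5,-4 \right)} \right)},j \right)}\right) = \frac{21 \left(46 + 4\right)}{4} = \frac{21}{4} \cdot 50 = \frac{525}{2}$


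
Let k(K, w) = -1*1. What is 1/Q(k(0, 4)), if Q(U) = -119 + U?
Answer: -1/120 ≈ -0.0083333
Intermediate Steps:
k(K, w) = -1
1/Q(k(0, 4)) = 1/(-119 - 1) = 1/(-120) = -1/120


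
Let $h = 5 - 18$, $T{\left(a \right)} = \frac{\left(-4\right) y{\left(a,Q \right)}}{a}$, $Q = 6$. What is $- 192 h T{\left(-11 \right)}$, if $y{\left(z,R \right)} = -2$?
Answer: $- \frac{19968}{11} \approx -1815.3$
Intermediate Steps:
$T{\left(a \right)} = \frac{8}{a}$ ($T{\left(a \right)} = \frac{\left(-4\right) \left(-2\right)}{a} = \frac{8}{a}$)
$h = -13$ ($h = 5 - 18 = -13$)
$- 192 h T{\left(-11 \right)} = \left(-192\right) \left(-13\right) \frac{8}{-11} = 2496 \cdot 8 \left(- \frac{1}{11}\right) = 2496 \left(- \frac{8}{11}\right) = - \frac{19968}{11}$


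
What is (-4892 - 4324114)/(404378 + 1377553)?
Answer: -1443002/593977 ≈ -2.4294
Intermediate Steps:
(-4892 - 4324114)/(404378 + 1377553) = -4329006/1781931 = -4329006*1/1781931 = -1443002/593977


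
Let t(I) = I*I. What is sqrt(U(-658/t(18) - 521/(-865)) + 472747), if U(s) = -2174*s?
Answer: 2*sqrt(7209908529185)/7785 ≈ 689.82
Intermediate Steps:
t(I) = I**2
sqrt(U(-658/t(18) - 521/(-865)) + 472747) = sqrt(-2174*(-658/(18**2) - 521/(-865)) + 472747) = sqrt(-2174*(-658/324 - 521*(-1/865)) + 472747) = sqrt(-2174*(-658*1/324 + 521/865) + 472747) = sqrt(-2174*(-329/162 + 521/865) + 472747) = sqrt(-2174*(-200183/140130) + 472747) = sqrt(217598921/70065 + 472747) = sqrt(33340617476/70065) = 2*sqrt(7209908529185)/7785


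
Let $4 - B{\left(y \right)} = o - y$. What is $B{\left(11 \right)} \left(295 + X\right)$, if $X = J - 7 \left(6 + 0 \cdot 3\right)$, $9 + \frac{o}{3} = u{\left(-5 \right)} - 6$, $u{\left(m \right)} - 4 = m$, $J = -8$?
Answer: $15435$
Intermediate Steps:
$u{\left(m \right)} = 4 + m$
$o = -48$ ($o = -27 + 3 \left(\left(4 - 5\right) - 6\right) = -27 + 3 \left(-1 - 6\right) = -27 + 3 \left(-7\right) = -27 - 21 = -48$)
$B{\left(y \right)} = 52 + y$ ($B{\left(y \right)} = 4 - \left(-48 - y\right) = 4 + \left(48 + y\right) = 52 + y$)
$X = -50$ ($X = -8 - 7 \left(6 + 0 \cdot 3\right) = -8 - 7 \left(6 + 0\right) = -8 - 42 = -50$)
$B{\left(11 \right)} \left(295 + X\right) = \left(52 + 11\right) \left(295 - 50\right) = 63 \cdot 245 = 15435$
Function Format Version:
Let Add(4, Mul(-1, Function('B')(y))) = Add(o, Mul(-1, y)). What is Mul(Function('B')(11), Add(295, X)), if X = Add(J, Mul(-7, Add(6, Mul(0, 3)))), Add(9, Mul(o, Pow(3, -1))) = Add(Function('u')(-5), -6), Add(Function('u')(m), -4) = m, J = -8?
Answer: 15435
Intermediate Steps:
Function('u')(m) = Add(4, m)
o = -48 (o = Add(-27, Mul(3, Add(Add(4, -5), -6))) = Add(-27, Mul(3, Add(-1, -6))) = Add(-27, Mul(3, -7)) = Add(-27, -21) = -48)
Function('B')(y) = Add(52, y) (Function('B')(y) = Add(4, Mul(-1, Add(-48, Mul(-1, y)))) = Add(4, Add(48, y)) = Add(52, y))
X = -50 (X = Add(-8, Mul(-7, Add(6, Mul(0, 3)))) = Add(-8, Mul(-7, Add(6, 0))) = Add(-8, Mul(-7, 6)) = Add(-8, -42) = -50)
Mul(Function('B')(11), Add(295, X)) = Mul(Add(52, 11), Add(295, -50)) = Mul(63, 245) = 15435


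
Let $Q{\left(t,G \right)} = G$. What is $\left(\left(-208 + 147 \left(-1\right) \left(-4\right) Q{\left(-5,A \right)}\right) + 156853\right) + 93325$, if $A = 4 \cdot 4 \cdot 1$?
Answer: $259378$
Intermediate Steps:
$A = 16$ ($A = 16 \cdot 1 = 16$)
$\left(\left(-208 + 147 \left(-1\right) \left(-4\right) Q{\left(-5,A \right)}\right) + 156853\right) + 93325 = \left(\left(-208 + 147 \left(-1\right) \left(-4\right) 16\right) + 156853\right) + 93325 = \left(\left(-208 + 147 \cdot 4 \cdot 16\right) + 156853\right) + 93325 = \left(\left(-208 + 147 \cdot 64\right) + 156853\right) + 93325 = \left(\left(-208 + 9408\right) + 156853\right) + 93325 = \left(9200 + 156853\right) + 93325 = 166053 + 93325 = 259378$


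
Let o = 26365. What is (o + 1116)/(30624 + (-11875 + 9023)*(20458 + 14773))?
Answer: -27481/100448188 ≈ -0.00027358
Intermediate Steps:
(o + 1116)/(30624 + (-11875 + 9023)*(20458 + 14773)) = (26365 + 1116)/(30624 + (-11875 + 9023)*(20458 + 14773)) = 27481/(30624 - 2852*35231) = 27481/(30624 - 100478812) = 27481/(-100448188) = 27481*(-1/100448188) = -27481/100448188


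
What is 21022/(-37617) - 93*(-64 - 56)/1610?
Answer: 38596030/6056337 ≈ 6.3728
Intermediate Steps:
21022/(-37617) - 93*(-64 - 56)/1610 = 21022*(-1/37617) - 93*(-120)*(1/1610) = -21022/37617 + 11160*(1/1610) = -21022/37617 + 1116/161 = 38596030/6056337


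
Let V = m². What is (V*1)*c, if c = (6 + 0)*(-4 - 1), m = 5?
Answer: -750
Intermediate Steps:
V = 25 (V = 5² = 25)
c = -30 (c = 6*(-5) = -30)
(V*1)*c = (25*1)*(-30) = 25*(-30) = -750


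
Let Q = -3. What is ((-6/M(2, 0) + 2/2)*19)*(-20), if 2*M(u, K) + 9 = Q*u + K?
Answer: -684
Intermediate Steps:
M(u, K) = -9/2 + K/2 - 3*u/2 (M(u, K) = -9/2 + (-3*u + K)/2 = -9/2 + (K - 3*u)/2 = -9/2 + (K/2 - 3*u/2) = -9/2 + K/2 - 3*u/2)
((-6/M(2, 0) + 2/2)*19)*(-20) = ((-6/(-9/2 + (½)*0 - 3/2*2) + 2/2)*19)*(-20) = ((-6/(-9/2 + 0 - 3) + 2*(½))*19)*(-20) = ((-6/(-15/2) + 1)*19)*(-20) = ((-6*(-2/15) + 1)*19)*(-20) = ((⅘ + 1)*19)*(-20) = ((9/5)*19)*(-20) = (171/5)*(-20) = -684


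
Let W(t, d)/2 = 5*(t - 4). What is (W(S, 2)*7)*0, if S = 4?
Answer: 0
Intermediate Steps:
W(t, d) = -40 + 10*t (W(t, d) = 2*(5*(t - 4)) = 2*(5*(-4 + t)) = 2*(-20 + 5*t) = -40 + 10*t)
(W(S, 2)*7)*0 = ((-40 + 10*4)*7)*0 = ((-40 + 40)*7)*0 = (0*7)*0 = 0*0 = 0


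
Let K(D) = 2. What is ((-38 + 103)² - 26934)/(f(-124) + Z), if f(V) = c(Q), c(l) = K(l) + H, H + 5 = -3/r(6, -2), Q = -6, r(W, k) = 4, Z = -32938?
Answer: 90836/131767 ≈ 0.68937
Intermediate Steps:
H = -23/4 (H = -5 - 3/4 = -5 - 3*¼ = -5 - ¾ = -23/4 ≈ -5.7500)
c(l) = -15/4 (c(l) = 2 - 23/4 = -15/4)
f(V) = -15/4
((-38 + 103)² - 26934)/(f(-124) + Z) = ((-38 + 103)² - 26934)/(-15/4 - 32938) = (65² - 26934)/(-131767/4) = (4225 - 26934)*(-4/131767) = -22709*(-4/131767) = 90836/131767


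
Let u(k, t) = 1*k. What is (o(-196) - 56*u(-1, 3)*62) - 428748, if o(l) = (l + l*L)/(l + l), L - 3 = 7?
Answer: -850541/2 ≈ -4.2527e+5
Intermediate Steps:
L = 10 (L = 3 + 7 = 10)
u(k, t) = k
o(l) = 11/2 (o(l) = (l + l*10)/(l + l) = (l + 10*l)/((2*l)) = (11*l)*(1/(2*l)) = 11/2)
(o(-196) - 56*u(-1, 3)*62) - 428748 = (11/2 - 56*(-1)*62) - 428748 = (11/2 - (-56)*62) - 428748 = (11/2 - 1*(-3472)) - 428748 = (11/2 + 3472) - 428748 = 6955/2 - 428748 = -850541/2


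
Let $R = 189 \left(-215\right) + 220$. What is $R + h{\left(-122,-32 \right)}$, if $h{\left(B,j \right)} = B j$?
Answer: $-36511$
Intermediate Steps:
$R = -40415$ ($R = -40635 + 220 = -40415$)
$R + h{\left(-122,-32 \right)} = -40415 - -3904 = -40415 + 3904 = -36511$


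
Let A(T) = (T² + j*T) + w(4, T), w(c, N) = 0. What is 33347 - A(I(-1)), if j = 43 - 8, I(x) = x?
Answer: 33381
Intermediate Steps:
j = 35
A(T) = T² + 35*T (A(T) = (T² + 35*T) + 0 = T² + 35*T)
33347 - A(I(-1)) = 33347 - (-1)*(35 - 1) = 33347 - (-1)*34 = 33347 - 1*(-34) = 33347 + 34 = 33381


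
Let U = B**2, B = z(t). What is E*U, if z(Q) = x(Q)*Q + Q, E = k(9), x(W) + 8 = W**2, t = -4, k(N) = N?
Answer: 11664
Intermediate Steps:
x(W) = -8 + W**2
E = 9
z(Q) = Q + Q*(-8 + Q**2) (z(Q) = (-8 + Q**2)*Q + Q = Q*(-8 + Q**2) + Q = Q + Q*(-8 + Q**2))
B = -36 (B = -4*(-7 + (-4)**2) = -4*(-7 + 16) = -4*9 = -36)
U = 1296 (U = (-36)**2 = 1296)
E*U = 9*1296 = 11664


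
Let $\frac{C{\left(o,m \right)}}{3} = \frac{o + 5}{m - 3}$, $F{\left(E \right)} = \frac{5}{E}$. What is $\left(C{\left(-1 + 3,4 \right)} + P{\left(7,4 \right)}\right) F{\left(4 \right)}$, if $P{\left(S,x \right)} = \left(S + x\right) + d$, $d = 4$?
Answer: $45$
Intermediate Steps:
$C{\left(o,m \right)} = \frac{3 \left(5 + o\right)}{-3 + m}$ ($C{\left(o,m \right)} = 3 \frac{o + 5}{m - 3} = 3 \frac{5 + o}{-3 + m} = \frac{3 \left(5 + o\right)}{-3 + m}$)
$P{\left(S,x \right)} = 4 + S + x$ ($P{\left(S,x \right)} = \left(S + x\right) + 4 = 4 + S + x$)
$\left(C{\left(-1 + 3,4 \right)} + P{\left(7,4 \right)}\right) F{\left(4 \right)} = \left(\frac{3 \left(5 + \left(-1 + 3\right)\right)}{-3 + 4} + \left(4 + 7 + 4\right)\right) \frac{5}{4} = \left(\frac{3 \left(5 + 2\right)}{1} + 15\right) 5 \cdot \frac{1}{4} = \left(3 \cdot 1 \cdot 7 + 15\right) \frac{5}{4} = \left(21 + 15\right) \frac{5}{4} = 36 \cdot \frac{5}{4} = 45$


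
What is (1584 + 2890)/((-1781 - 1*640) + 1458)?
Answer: -4474/963 ≈ -4.6459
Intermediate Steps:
(1584 + 2890)/((-1781 - 1*640) + 1458) = 4474/((-1781 - 640) + 1458) = 4474/(-2421 + 1458) = 4474/(-963) = 4474*(-1/963) = -4474/963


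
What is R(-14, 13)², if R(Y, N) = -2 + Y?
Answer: 256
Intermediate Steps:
R(-14, 13)² = (-2 - 14)² = (-16)² = 256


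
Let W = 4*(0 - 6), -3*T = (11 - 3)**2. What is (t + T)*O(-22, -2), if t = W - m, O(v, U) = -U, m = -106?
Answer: 364/3 ≈ 121.33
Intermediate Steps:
T = -64/3 (T = -(11 - 3)**2/3 = -1/3*8**2 = -1/3*64 = -64/3 ≈ -21.333)
W = -24 (W = 4*(-6) = -24)
t = 82 (t = -24 - 1*(-106) = -24 + 106 = 82)
(t + T)*O(-22, -2) = (82 - 64/3)*(-1*(-2)) = (182/3)*2 = 364/3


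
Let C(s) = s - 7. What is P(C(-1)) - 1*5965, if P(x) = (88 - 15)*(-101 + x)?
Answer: -13922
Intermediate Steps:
C(s) = -7 + s
P(x) = -7373 + 73*x (P(x) = 73*(-101 + x) = -7373 + 73*x)
P(C(-1)) - 1*5965 = (-7373 + 73*(-7 - 1)) - 1*5965 = (-7373 + 73*(-8)) - 5965 = (-7373 - 584) - 5965 = -7957 - 5965 = -13922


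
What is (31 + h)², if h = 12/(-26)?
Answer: 157609/169 ≈ 932.60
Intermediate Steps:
h = -6/13 (h = 12*(-1/26) = -6/13 ≈ -0.46154)
(31 + h)² = (31 - 6/13)² = (397/13)² = 157609/169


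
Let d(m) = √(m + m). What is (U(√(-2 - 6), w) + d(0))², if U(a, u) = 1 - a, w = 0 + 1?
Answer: (1 - 2*I*√2)² ≈ -7.0 - 5.6569*I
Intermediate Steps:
w = 1
d(m) = √2*√m (d(m) = √(2*m) = √2*√m)
(U(√(-2 - 6), w) + d(0))² = ((1 - √(-2 - 6)) + √2*√0)² = ((1 - √(-8)) + √2*0)² = ((1 - 2*I*√2) + 0)² = (1 - 2*I*√2)²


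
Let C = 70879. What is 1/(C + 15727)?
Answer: 1/86606 ≈ 1.1547e-5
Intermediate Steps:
1/(C + 15727) = 1/(70879 + 15727) = 1/86606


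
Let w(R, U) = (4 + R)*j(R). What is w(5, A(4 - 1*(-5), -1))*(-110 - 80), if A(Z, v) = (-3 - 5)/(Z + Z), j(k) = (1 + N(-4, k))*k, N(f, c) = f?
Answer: 25650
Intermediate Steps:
j(k) = -3*k (j(k) = (1 - 4)*k = -3*k)
A(Z, v) = -4/Z (A(Z, v) = -8*1/(2*Z) = -4/Z)
w(R, U) = -3*R*(4 + R) (w(R, U) = (4 + R)*(-3*R) = -3*R*(4 + R))
w(5, A(4 - 1*(-5), -1))*(-110 - 80) = (-3*5*(4 + 5))*(-110 - 80) = -3*5*9*(-190) = -135*(-190) = 25650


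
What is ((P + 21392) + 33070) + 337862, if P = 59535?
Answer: 451859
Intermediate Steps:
((P + 21392) + 33070) + 337862 = ((59535 + 21392) + 33070) + 337862 = (80927 + 33070) + 337862 = 113997 + 337862 = 451859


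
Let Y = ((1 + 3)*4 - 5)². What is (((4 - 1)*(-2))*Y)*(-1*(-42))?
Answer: -30492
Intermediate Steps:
Y = 121 (Y = (4*4 - 5)² = (16 - 5)² = 11² = 121)
(((4 - 1)*(-2))*Y)*(-1*(-42)) = (((4 - 1)*(-2))*121)*(-1*(-42)) = ((3*(-2))*121)*42 = -6*121*42 = -726*42 = -30492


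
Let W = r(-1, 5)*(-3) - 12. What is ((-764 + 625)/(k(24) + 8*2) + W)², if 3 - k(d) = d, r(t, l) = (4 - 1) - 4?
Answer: 8836/25 ≈ 353.44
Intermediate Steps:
r(t, l) = -1 (r(t, l) = 3 - 4 = -1)
k(d) = 3 - d
W = -9 (W = -1*(-3) - 12 = 3 - 12 = -9)
((-764 + 625)/(k(24) + 8*2) + W)² = ((-764 + 625)/((3 - 1*24) + 8*2) - 9)² = (-139/((3 - 24) + 16) - 9)² = (-139/(-21 + 16) - 9)² = (-139/(-5) - 9)² = (-139*(-⅕) - 9)² = (139/5 - 9)² = (94/5)² = 8836/25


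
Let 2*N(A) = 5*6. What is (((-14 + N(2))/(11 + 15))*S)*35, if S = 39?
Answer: 105/2 ≈ 52.500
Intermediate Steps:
N(A) = 15 (N(A) = (5*6)/2 = (1/2)*30 = 15)
(((-14 + N(2))/(11 + 15))*S)*35 = (((-14 + 15)/(11 + 15))*39)*35 = ((1/26)*39)*35 = (3/2)*35 = 105/2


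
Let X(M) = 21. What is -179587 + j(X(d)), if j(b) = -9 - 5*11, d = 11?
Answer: -179651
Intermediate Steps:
j(b) = -64 (j(b) = -9 - 55 = -64)
-179587 + j(X(d)) = -179587 - 64 = -179651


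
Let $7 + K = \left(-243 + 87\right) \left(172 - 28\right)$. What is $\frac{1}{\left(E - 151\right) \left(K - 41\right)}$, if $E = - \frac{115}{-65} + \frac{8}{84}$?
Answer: $\frac{13}{43645408} \approx 2.9785 \cdot 10^{-7}$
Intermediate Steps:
$E = \frac{509}{273}$ ($E = \left(-115\right) \left(- \frac{1}{65}\right) + 8 \cdot \frac{1}{84} = \frac{23}{13} + \frac{2}{21} = \frac{509}{273} \approx 1.8645$)
$K = -22471$ ($K = -7 + \left(-243 + 87\right) \left(172 - 28\right) = -7 - 22464 = -22471$)
$\frac{1}{\left(E - 151\right) \left(K - 41\right)} = \frac{1}{\left(\frac{509}{273} - 151\right) \left(-22471 - 41\right)} = \frac{1}{\left(- \frac{40714}{273}\right) \left(-22512\right)} = \frac{1}{\frac{43645408}{13}} = \frac{13}{43645408}$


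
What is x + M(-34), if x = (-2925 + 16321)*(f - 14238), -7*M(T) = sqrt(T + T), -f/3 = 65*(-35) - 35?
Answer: -97897968 - 2*I*sqrt(17)/7 ≈ -9.7898e+7 - 1.178*I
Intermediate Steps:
f = 6930 (f = -3*(65*(-35) - 35) = -3*(-2275 - 35) = -3*(-2310) = 6930)
M(T) = -sqrt(2)*sqrt(T)/7 (M(T) = -sqrt(T + T)/7 = -sqrt(2)*sqrt(T)/7)
x = -97897968 (x = (-2925 + 16321)*(6930 - 14238) = 13396*(-7308) = -97897968)
x + M(-34) = -97897968 - sqrt(2)*sqrt(-34)/7 = -97897968 - sqrt(2)*I*sqrt(34)/7 = -97897968 - 2*I*sqrt(17)/7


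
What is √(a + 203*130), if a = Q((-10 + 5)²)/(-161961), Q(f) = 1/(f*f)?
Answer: √432653585061831789/4049025 ≈ 162.45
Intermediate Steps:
Q(f) = f⁻² (Q(f) = 1/(f²) = f⁻²)
a = -1/101225625 (a = 1/(((-10 + 5)²)²*(-161961)) = -1/161961/((-5)²)² = -1/161961/25² = (1/625)*(-1/161961) = -1/101225625 ≈ -9.8789e-9)
√(a + 203*130) = √(-1/101225625 + 203*130) = √(-1/101225625 + 26390) = √(2671344243749/101225625) = √432653585061831789/4049025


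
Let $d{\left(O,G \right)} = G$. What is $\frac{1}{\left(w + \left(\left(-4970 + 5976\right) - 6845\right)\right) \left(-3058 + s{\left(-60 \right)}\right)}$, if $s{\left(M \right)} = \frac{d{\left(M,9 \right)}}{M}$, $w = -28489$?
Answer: $\frac{5}{524900866} \approx 9.5256 \cdot 10^{-9}$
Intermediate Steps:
$s{\left(M \right)} = \frac{9}{M}$
$\frac{1}{\left(w + \left(\left(-4970 + 5976\right) - 6845\right)\right) \left(-3058 + s{\left(-60 \right)}\right)} = \frac{1}{\left(-28489 + \left(\left(-4970 + 5976\right) - 6845\right)\right) \left(-3058 + \frac{9}{-60}\right)} = \frac{1}{\left(-28489 + \left(1006 - 6845\right)\right) \left(-3058 + 9 \left(- \frac{1}{60}\right)\right)} = \frac{1}{\left(-28489 - 5839\right) \left(-3058 - \frac{3}{20}\right)} = \frac{1}{\left(-34328\right) \left(- \frac{61163}{20}\right)} = \frac{1}{\frac{524900866}{5}} = \frac{5}{524900866}$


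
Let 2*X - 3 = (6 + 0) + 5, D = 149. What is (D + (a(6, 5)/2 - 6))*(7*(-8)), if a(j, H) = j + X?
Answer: -8372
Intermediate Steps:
X = 7 (X = 3/2 + ((6 + 0) + 5)/2 = 3/2 + (6 + 5)/2 = 3/2 + (1/2)*11 = 3/2 + 11/2 = 7)
a(j, H) = 7 + j (a(j, H) = j + 7 = 7 + j)
(D + (a(6, 5)/2 - 6))*(7*(-8)) = (149 + ((7 + 6)/2 - 6))*(7*(-8)) = (149 + (13*(1/2) - 6))*(-56) = (149 + (13/2 - 6))*(-56) = (149 + 1/2)*(-56) = (299/2)*(-56) = -8372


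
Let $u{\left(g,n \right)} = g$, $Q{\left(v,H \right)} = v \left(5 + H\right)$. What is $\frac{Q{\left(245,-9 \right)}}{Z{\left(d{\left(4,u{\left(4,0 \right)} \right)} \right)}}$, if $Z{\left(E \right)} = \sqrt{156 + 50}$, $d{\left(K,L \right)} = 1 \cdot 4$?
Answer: $- \frac{490 \sqrt{206}}{103} \approx -68.28$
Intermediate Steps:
$d{\left(K,L \right)} = 4$
$Z{\left(E \right)} = \sqrt{206}$
$\frac{Q{\left(245,-9 \right)}}{Z{\left(d{\left(4,u{\left(4,0 \right)} \right)} \right)}} = \frac{245 \left(5 - 9\right)}{\sqrt{206}} = 245 \left(-4\right) \frac{\sqrt{206}}{206} = - 980 \frac{\sqrt{206}}{206} = - \frac{490 \sqrt{206}}{103}$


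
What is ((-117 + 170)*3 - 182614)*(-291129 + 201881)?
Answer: 16283743840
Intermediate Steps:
((-117 + 170)*3 - 182614)*(-291129 + 201881) = (53*3 - 182614)*(-89248) = (159 - 182614)*(-89248) = -182455*(-89248) = 16283743840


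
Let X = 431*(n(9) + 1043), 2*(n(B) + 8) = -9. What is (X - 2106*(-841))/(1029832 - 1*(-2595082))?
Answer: 4430583/7249828 ≈ 0.61113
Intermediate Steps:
n(B) = -25/2 (n(B) = -8 + (½)*(-9) = -8 - 9/2 = -25/2)
X = 888291/2 (X = 431*(-25/2 + 1043) = 431*(2061/2) = 888291/2 ≈ 4.4415e+5)
(X - 2106*(-841))/(1029832 - 1*(-2595082)) = (888291/2 - 2106*(-841))/(1029832 - 1*(-2595082)) = (888291/2 + 1771146)/(1029832 + 2595082) = (4430583/2)/3624914 = (4430583/2)*(1/3624914) = 4430583/7249828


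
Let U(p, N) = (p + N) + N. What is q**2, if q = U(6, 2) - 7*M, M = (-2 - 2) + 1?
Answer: 961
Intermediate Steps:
U(p, N) = p + 2*N (U(p, N) = (N + p) + N = p + 2*N)
M = -3 (M = -4 + 1 = -3)
q = 31 (q = (6 + 2*2) - 7*(-3) = (6 + 4) + 21 = 10 + 21 = 31)
q**2 = 31**2 = 961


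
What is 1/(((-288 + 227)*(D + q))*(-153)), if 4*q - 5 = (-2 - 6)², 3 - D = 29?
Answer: -4/326655 ≈ -1.2245e-5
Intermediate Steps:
D = -26 (D = 3 - 1*29 = 3 - 29 = -26)
q = 69/4 (q = 5/4 + (-2 - 6)²/4 = 5/4 + (¼)*(-8)² = 5/4 + (¼)*64 = 5/4 + 16 = 69/4 ≈ 17.250)
1/(((-288 + 227)*(D + q))*(-153)) = 1/(((-288 + 227)*(-26 + 69/4))*(-153)) = 1/(-61*(-35/4)*(-153)) = 1/((2135/4)*(-153)) = 1/(-326655/4) = -4/326655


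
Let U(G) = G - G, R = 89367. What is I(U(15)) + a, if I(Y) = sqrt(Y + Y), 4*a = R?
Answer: 89367/4 ≈ 22342.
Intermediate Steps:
a = 89367/4 (a = (1/4)*89367 = 89367/4 ≈ 22342.)
U(G) = 0
I(Y) = sqrt(2)*sqrt(Y) (I(Y) = sqrt(2*Y) = sqrt(2)*sqrt(Y))
I(U(15)) + a = sqrt(2)*sqrt(0) + 89367/4 = sqrt(2)*0 + 89367/4 = 0 + 89367/4 = 89367/4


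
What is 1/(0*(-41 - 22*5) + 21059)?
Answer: 1/21059 ≈ 4.7486e-5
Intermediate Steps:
1/(0*(-41 - 22*5) + 21059) = 1/(0*(-41 - 110) + 21059) = 1/(0*(-151) + 21059) = 1/(0 + 21059) = 1/21059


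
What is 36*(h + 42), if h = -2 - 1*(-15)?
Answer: 1980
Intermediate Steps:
h = 13 (h = -2 + 15 = 13)
36*(h + 42) = 36*(13 + 42) = 36*55 = 1980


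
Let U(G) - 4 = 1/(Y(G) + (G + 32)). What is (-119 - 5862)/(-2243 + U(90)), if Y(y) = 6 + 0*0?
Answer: 765568/286591 ≈ 2.6713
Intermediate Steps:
Y(y) = 6 (Y(y) = 6 + 0 = 6)
U(G) = 4 + 1/(38 + G) (U(G) = 4 + 1/(6 + (G + 32)) = 4 + 1/(6 + (32 + G)) = 4 + 1/(38 + G))
(-119 - 5862)/(-2243 + U(90)) = (-119 - 5862)/(-2243 + (153 + 4*90)/(38 + 90)) = -5981/(-2243 + (153 + 360)/128) = -5981/(-2243 + (1/128)*513) = -5981/(-2243 + 513/128) = -5981/(-286591/128) = -5981*(-128/286591) = 765568/286591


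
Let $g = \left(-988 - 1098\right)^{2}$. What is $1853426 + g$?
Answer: $6204822$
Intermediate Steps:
$g = 4351396$ ($g = \left(-2086\right)^{2} = 4351396$)
$1853426 + g = 1853426 + 4351396 = 6204822$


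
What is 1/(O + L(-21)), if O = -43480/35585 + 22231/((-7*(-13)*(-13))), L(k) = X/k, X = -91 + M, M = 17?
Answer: -3608319/59501569 ≈ -0.060642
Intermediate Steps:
X = -74 (X = -91 + 17 = -74)
L(k) = -74/k
O = -168505395/8419411 (O = -43480*1/35585 + 22231/((91*(-13))) = -8696/7117 + 22231/(-1183) = -8696/7117 + 22231*(-1/1183) = -8696/7117 - 22231/1183 = -168505395/8419411 ≈ -20.014)
1/(O + L(-21)) = 1/(-168505395/8419411 - 74/(-21)) = 1/(-168505395/8419411 - 74*(-1/21)) = 1/(-168505395/8419411 + 74/21) = 1/(-59501569/3608319) = -3608319/59501569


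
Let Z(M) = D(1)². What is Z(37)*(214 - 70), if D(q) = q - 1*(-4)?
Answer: 3600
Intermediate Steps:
D(q) = 4 + q (D(q) = q + 4 = 4 + q)
Z(M) = 25 (Z(M) = (4 + 1)² = 5² = 25)
Z(37)*(214 - 70) = 25*(214 - 70) = 25*144 = 3600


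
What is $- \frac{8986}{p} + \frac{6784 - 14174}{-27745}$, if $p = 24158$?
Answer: $- \frac{7078895}{67026371} \approx -0.10561$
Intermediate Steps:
$- \frac{8986}{p} + \frac{6784 - 14174}{-27745} = - \frac{8986}{24158} + \frac{6784 - 14174}{-27745} = \left(-8986\right) \frac{1}{24158} + \left(6784 - 14174\right) \left(- \frac{1}{27745}\right) = - \frac{4493}{12079} - - \frac{1478}{5549} = - \frac{4493}{12079} + \frac{1478}{5549} = - \frac{7078895}{67026371}$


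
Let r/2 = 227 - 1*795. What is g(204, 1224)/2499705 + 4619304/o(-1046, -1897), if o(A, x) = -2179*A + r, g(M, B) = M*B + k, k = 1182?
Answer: 74805073922/35151684945 ≈ 2.1281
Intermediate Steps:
r = -1136 (r = 2*(227 - 1*795) = 2*(227 - 795) = 2*(-568) = -1136)
g(M, B) = 1182 + B*M (g(M, B) = M*B + 1182 = B*M + 1182 = 1182 + B*M)
o(A, x) = -1136 - 2179*A (o(A, x) = -2179*A - 1136 = -1136 - 2179*A)
g(204, 1224)/2499705 + 4619304/o(-1046, -1897) = (1182 + 1224*204)/2499705 + 4619304/(-1136 - 2179*(-1046)) = (1182 + 249696)*(1/2499705) + 4619304/(-1136 + 2279234) = 250878*(1/2499705) + 4619304/2278098 = 83626/833235 + 4619304*(1/2278098) = 83626/833235 + 256628/126561 = 74805073922/35151684945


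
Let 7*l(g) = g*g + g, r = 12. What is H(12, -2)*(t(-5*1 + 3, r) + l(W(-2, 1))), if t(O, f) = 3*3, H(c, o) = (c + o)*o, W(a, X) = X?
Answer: -1300/7 ≈ -185.71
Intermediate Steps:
H(c, o) = o*(c + o)
l(g) = g/7 + g**2/7 (l(g) = (g*g + g)/7 = (g**2 + g)/7 = (g + g**2)/7 = g/7 + g**2/7)
t(O, f) = 9
H(12, -2)*(t(-5*1 + 3, r) + l(W(-2, 1))) = (-2*(12 - 2))*(9 + (1/7)*1*(1 + 1)) = (-2*10)*(9 + (1/7)*1*2) = -20*(9 + 2/7) = -20*65/7 = -1300/7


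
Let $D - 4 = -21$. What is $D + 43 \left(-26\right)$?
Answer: $-1135$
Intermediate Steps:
$D = -17$ ($D = 4 - 21 = -17$)
$D + 43 \left(-26\right) = -17 + 43 \left(-26\right) = -17 - 1118 = -1135$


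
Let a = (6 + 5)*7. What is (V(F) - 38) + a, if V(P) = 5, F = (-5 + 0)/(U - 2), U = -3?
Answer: 44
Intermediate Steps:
F = 1 (F = (-5 + 0)/(-3 - 2) = -5/(-5) = -5*(-⅕) = 1)
a = 77 (a = 11*7 = 77)
(V(F) - 38) + a = (5 - 38) + 77 = -33 + 77 = 44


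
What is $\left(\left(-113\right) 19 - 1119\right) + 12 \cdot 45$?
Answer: $-2726$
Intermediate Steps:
$\left(\left(-113\right) 19 - 1119\right) + 12 \cdot 45 = \left(-2147 - 1119\right) + 540 = -3266 + 540 = -2726$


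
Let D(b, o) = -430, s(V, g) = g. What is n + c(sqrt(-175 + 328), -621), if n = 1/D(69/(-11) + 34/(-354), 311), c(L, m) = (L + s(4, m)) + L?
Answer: -267031/430 + 6*sqrt(17) ≈ -596.26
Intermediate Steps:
c(L, m) = m + 2*L (c(L, m) = (L + m) + L = m + 2*L)
n = -1/430 (n = 1/(-430) = -1/430 ≈ -0.0023256)
n + c(sqrt(-175 + 328), -621) = -1/430 + (-621 + 2*sqrt(-175 + 328)) = -1/430 + (-621 + 2*sqrt(153)) = -1/430 + (-621 + 2*(3*sqrt(17))) = -1/430 + (-621 + 6*sqrt(17)) = -267031/430 + 6*sqrt(17)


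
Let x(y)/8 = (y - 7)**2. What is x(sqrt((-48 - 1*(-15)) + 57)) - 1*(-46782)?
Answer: 47366 - 224*sqrt(6) ≈ 46817.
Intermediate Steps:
x(y) = 8*(-7 + y)**2 (x(y) = 8*(y - 7)**2 = 8*(-7 + y)**2)
x(sqrt((-48 - 1*(-15)) + 57)) - 1*(-46782) = 8*(-7 + sqrt((-48 - 1*(-15)) + 57))**2 - 1*(-46782) = 8*(-7 + sqrt((-48 + 15) + 57))**2 + 46782 = 8*(-7 + sqrt(-33 + 57))**2 + 46782 = 8*(-7 + sqrt(24))**2 + 46782 = 8*(-7 + 2*sqrt(6))**2 + 46782 = 46782 + 8*(-7 + 2*sqrt(6))**2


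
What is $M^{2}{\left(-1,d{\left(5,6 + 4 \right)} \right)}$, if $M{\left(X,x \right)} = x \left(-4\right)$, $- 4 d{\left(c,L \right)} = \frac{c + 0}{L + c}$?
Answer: $\frac{1}{9} \approx 0.11111$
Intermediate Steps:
$d{\left(c,L \right)} = - \frac{c}{4 \left(L + c\right)}$ ($d{\left(c,L \right)} = - \frac{\left(c + 0\right) \frac{1}{L + c}}{4} = - \frac{c \frac{1}{L + c}}{4} = - \frac{c}{4 \left(L + c\right)}$)
$M{\left(X,x \right)} = - 4 x$
$M^{2}{\left(-1,d{\left(5,6 + 4 \right)} \right)} = \left(- 4 \left(\left(-1\right) 5 \frac{1}{4 \left(6 + 4\right) + 4 \cdot 5}\right)\right)^{2} = \left(- 4 \left(\left(-1\right) 5 \frac{1}{4 \cdot 10 + 20}\right)\right)^{2} = \left(- 4 \left(\left(-1\right) 5 \frac{1}{40 + 20}\right)\right)^{2} = \left(- 4 \left(\left(-1\right) 5 \cdot \frac{1}{60}\right)\right)^{2} = \left(\left(-4\right) \left(- \frac{1}{12}\right)\right)^{2} = \left(\frac{1}{3}\right)^{2} = \frac{1}{9}$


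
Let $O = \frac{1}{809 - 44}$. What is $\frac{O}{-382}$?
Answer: $- \frac{1}{292230} \approx -3.422 \cdot 10^{-6}$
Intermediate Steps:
$O = \frac{1}{765} \approx 0.0013072$
$\frac{O}{-382} = \frac{1}{765 \left(-382\right)} = \frac{1}{765} \left(- \frac{1}{382}\right) = - \frac{1}{292230}$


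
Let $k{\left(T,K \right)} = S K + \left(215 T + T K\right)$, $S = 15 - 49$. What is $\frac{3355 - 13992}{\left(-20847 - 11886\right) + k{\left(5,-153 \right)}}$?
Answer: $\frac{10637}{27221} \approx 0.39076$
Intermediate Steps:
$S = -34$
$k{\left(T,K \right)} = - 34 K + 215 T + K T$ ($k{\left(T,K \right)} = - 34 K + \left(215 T + T K\right) = - 34 K + \left(215 T + K T\right) = - 34 K + 215 T + K T$)
$\frac{3355 - 13992}{\left(-20847 - 11886\right) + k{\left(5,-153 \right)}} = \frac{3355 - 13992}{\left(-20847 - 11886\right) - -5512} = \frac{3355 + \left(-18726 + 4734\right)}{-32733 + \left(5202 + 1075 - 765\right)} = \frac{3355 - 13992}{-32733 + 5512} = - \frac{10637}{-27221} = \left(-10637\right) \left(- \frac{1}{27221}\right) = \frac{10637}{27221}$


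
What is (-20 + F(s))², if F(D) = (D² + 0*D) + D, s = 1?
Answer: 324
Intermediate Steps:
F(D) = D + D² (F(D) = (D² + 0) + D = D² + D = D + D²)
(-20 + F(s))² = (-20 + 1*(1 + 1))² = (-20 + 1*2)² = (-20 + 2)² = (-18)² = 324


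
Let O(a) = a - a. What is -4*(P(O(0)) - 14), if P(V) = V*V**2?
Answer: 56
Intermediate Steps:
O(a) = 0
P(V) = V**3
-4*(P(O(0)) - 14) = -4*(0**3 - 14) = -4*(0 - 14) = -4*(-14) = 56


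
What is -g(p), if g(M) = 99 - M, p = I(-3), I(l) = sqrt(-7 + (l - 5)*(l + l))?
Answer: -99 + sqrt(41) ≈ -92.597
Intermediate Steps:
I(l) = sqrt(-7 + 2*l*(-5 + l)) (I(l) = sqrt(-7 + (-5 + l)*(2*l)) = sqrt(-7 + 2*l*(-5 + l)))
p = sqrt(41) (p = sqrt(-7 - 10*(-3) + 2*(-3)**2) = sqrt(-7 + 30 + 2*9) = sqrt(-7 + 30 + 18) = sqrt(41) ≈ 6.4031)
-g(p) = -(99 - sqrt(41)) = -99 + sqrt(41)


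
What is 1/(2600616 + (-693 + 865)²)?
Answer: 1/2630200 ≈ 3.8020e-7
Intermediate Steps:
1/(2600616 + (-693 + 865)²) = 1/(2600616 + 172²) = 1/(2600616 + 29584) = 1/2630200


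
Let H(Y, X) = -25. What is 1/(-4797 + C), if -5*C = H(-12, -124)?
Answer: -1/4792 ≈ -0.00020868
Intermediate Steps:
C = 5 (C = -⅕*(-25) = 5)
1/(-4797 + C) = 1/(-4797 + 5) = 1/(-4792) = -1/4792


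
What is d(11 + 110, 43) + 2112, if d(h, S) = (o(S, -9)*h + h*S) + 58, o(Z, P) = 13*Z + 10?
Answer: 76222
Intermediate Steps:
o(Z, P) = 10 + 13*Z
d(h, S) = 58 + S*h + h*(10 + 13*S) (d(h, S) = ((10 + 13*S)*h + h*S) + 58 = (h*(10 + 13*S) + S*h) + 58 = (S*h + h*(10 + 13*S)) + 58 = 58 + S*h + h*(10 + 13*S))
d(11 + 110, 43) + 2112 = (58 + 10*(11 + 110) + 14*43*(11 + 110)) + 2112 = (58 + 10*121 + 14*43*121) + 2112 = (58 + 1210 + 72842) + 2112 = 74110 + 2112 = 76222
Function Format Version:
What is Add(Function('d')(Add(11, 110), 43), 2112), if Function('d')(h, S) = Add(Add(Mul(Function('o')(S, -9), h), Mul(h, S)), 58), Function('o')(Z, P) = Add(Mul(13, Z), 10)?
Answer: 76222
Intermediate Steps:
Function('o')(Z, P) = Add(10, Mul(13, Z))
Function('d')(h, S) = Add(58, Mul(S, h), Mul(h, Add(10, Mul(13, S)))) (Function('d')(h, S) = Add(Add(Mul(Add(10, Mul(13, S)), h), Mul(h, S)), 58) = Add(Add(Mul(h, Add(10, Mul(13, S))), Mul(S, h)), 58) = Add(Add(Mul(S, h), Mul(h, Add(10, Mul(13, S)))), 58) = Add(58, Mul(S, h), Mul(h, Add(10, Mul(13, S)))))
Add(Function('d')(Add(11, 110), 43), 2112) = Add(Add(58, Mul(10, Add(11, 110)), Mul(14, 43, Add(11, 110))), 2112) = Add(Add(58, Mul(10, 121), Mul(14, 43, 121)), 2112) = Add(Add(58, 1210, 72842), 2112) = Add(74110, 2112) = 76222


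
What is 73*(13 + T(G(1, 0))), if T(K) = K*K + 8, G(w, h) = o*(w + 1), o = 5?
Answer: 8833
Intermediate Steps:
G(w, h) = 5 + 5*w (G(w, h) = 5*(w + 1) = 5*(1 + w) = 5 + 5*w)
T(K) = 8 + K**2 (T(K) = K**2 + 8 = 8 + K**2)
73*(13 + T(G(1, 0))) = 73*(13 + (8 + (5 + 5*1)**2)) = 73*(13 + (8 + (5 + 5)**2)) = 73*(13 + (8 + 10**2)) = 73*(13 + (8 + 100)) = 73*(13 + 108) = 73*121 = 8833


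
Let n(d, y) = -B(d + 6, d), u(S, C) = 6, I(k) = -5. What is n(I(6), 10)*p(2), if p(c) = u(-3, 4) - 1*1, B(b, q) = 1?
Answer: -5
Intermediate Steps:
n(d, y) = -1 (n(d, y) = -1*1 = -1)
p(c) = 5 (p(c) = 6 - 1*1 = 6 - 1 = 5)
n(I(6), 10)*p(2) = -1*5 = -5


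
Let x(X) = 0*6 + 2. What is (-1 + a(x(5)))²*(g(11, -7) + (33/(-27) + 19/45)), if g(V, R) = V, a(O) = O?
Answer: 51/5 ≈ 10.200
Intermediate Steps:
x(X) = 2 (x(X) = 0 + 2 = 2)
(-1 + a(x(5)))²*(g(11, -7) + (33/(-27) + 19/45)) = (-1 + 2)²*(11 + (33/(-27) + 19/45)) = 1²*(11 + (33*(-1/27) + 19*(1/45))) = 1*(11 + (-11/9 + 19/45)) = 1*(11 - ⅘) = 1*(51/5) = 51/5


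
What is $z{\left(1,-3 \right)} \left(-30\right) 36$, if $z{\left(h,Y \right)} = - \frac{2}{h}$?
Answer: $2160$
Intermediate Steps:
$z{\left(1,-3 \right)} \left(-30\right) 36 = - \frac{2}{1} \left(-30\right) 36 = \left(-2\right) 1 \left(-30\right) 36 = \left(-2\right) \left(-30\right) 36 = 60 \cdot 36 = 2160$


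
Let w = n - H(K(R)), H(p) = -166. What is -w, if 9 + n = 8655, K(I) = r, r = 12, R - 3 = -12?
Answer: -8812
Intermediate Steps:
R = -9 (R = 3 - 12 = -9)
K(I) = 12
n = 8646 (n = -9 + 8655 = 8646)
w = 8812 (w = 8646 - 1*(-166) = 8646 + 166 = 8812)
-w = -1*8812 = -8812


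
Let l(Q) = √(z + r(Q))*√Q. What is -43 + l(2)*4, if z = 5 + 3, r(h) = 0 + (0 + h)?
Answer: -43 + 8*√5 ≈ -25.111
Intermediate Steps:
r(h) = h (r(h) = 0 + h = h)
z = 8
l(Q) = √Q*√(8 + Q) (l(Q) = √(8 + Q)*√Q = √Q*√(8 + Q))
-43 + l(2)*4 = -43 + (√2*√(8 + 2))*4 = -43 + (√2*√10)*4 = -43 + (2*√5)*4 = -43 + 8*√5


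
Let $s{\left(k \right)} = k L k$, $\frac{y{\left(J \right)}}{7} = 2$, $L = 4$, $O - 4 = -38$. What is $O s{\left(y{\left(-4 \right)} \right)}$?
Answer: $-26656$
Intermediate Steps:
$O = -34$ ($O = 4 - 38 = -34$)
$y{\left(J \right)} = 14$ ($y{\left(J \right)} = 7 \cdot 2 = 14$)
$s{\left(k \right)} = 4 k^{2}$ ($s{\left(k \right)} = k 4 k = 4 k k = 4 k^{2}$)
$O s{\left(y{\left(-4 \right)} \right)} = - 34 \cdot 4 \cdot 14^{2} = - 34 \cdot 4 \cdot 196 = \left(-34\right) 784 = -26656$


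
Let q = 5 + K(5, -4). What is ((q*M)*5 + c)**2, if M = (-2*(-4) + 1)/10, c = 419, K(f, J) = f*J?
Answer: 494209/4 ≈ 1.2355e+5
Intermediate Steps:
K(f, J) = J*f
q = -15 (q = 5 - 4*5 = 5 - 20 = -15)
M = 9/10 (M = (8 + 1)*(1/10) = 9*(1/10) = 9/10 ≈ 0.90000)
((q*M)*5 + c)**2 = (-15*9/10*5 + 419)**2 = (-27/2*5 + 419)**2 = (-135/2 + 419)**2 = (703/2)**2 = 494209/4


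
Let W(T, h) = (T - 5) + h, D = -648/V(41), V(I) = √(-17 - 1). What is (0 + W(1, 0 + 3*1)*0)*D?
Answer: 0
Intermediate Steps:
V(I) = 3*I*√2 (V(I) = √(-18) = 3*I*√2)
D = 108*I*√2 (D = -648*(-I*√2/6) = -(-108)*I*√2 = 108*I*√2 ≈ 152.74*I)
W(T, h) = -5 + T + h (W(T, h) = (-5 + T) + h = -5 + T + h)
(0 + W(1, 0 + 3*1)*0)*D = (0 + (-5 + 1 + (0 + 3*1))*0)*(108*I*√2) = (0 + (-5 + 1 + (0 + 3))*0)*(108*I*√2) = (0 + (-5 + 1 + 3)*0)*(108*I*√2) = (0 - 1*0)*(108*I*√2) = (0 + 0)*(108*I*√2) = 0*(108*I*√2) = 0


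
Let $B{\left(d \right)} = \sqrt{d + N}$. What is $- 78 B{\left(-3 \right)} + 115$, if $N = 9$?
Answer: $115 - 78 \sqrt{6} \approx -76.06$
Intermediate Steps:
$B{\left(d \right)} = \sqrt{9 + d}$ ($B{\left(d \right)} = \sqrt{d + 9} = \sqrt{9 + d}$)
$- 78 B{\left(-3 \right)} + 115 = - 78 \sqrt{9 - 3} + 115 = - 78 \sqrt{6} + 115 = 115 - 78 \sqrt{6}$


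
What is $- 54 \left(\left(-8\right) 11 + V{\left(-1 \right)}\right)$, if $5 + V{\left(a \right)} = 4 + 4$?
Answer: $4590$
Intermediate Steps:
$V{\left(a \right)} = 3$ ($V{\left(a \right)} = -5 + \left(4 + 4\right) = -5 + 8 = 3$)
$- 54 \left(\left(-8\right) 11 + V{\left(-1 \right)}\right) = - 54 \left(\left(-8\right) 11 + 3\right) = - 54 \left(-88 + 3\right) = \left(-54\right) \left(-85\right) = 4590$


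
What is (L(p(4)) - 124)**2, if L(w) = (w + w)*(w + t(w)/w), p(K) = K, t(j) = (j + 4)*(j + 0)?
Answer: 784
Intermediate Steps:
t(j) = j*(4 + j) (t(j) = (4 + j)*j = j*(4 + j))
L(w) = 2*w*(4 + 2*w) (L(w) = (w + w)*(w + (w*(4 + w))/w) = (2*w)*(w + (4 + w)) = (2*w)*(4 + 2*w) = 2*w*(4 + 2*w))
(L(p(4)) - 124)**2 = (4*4*(2 + 4) - 124)**2 = (4*4*6 - 124)**2 = (96 - 124)**2 = (-28)**2 = 784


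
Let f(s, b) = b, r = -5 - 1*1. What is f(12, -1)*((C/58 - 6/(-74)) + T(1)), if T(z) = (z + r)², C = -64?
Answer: -25728/1073 ≈ -23.978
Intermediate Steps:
r = -6 (r = -5 - 1 = -6)
T(z) = (-6 + z)² (T(z) = (z - 6)² = (-6 + z)²)
f(12, -1)*((C/58 - 6/(-74)) + T(1)) = -((-64/58 - 6/(-74)) + (-6 + 1)²) = -((-64*1/58 - 6*(-1/74)) + (-5)²) = -((-32/29 + 3/37) + 25) = -(-1097/1073 + 25) = -1*25728/1073 = -25728/1073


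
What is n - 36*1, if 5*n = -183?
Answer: -363/5 ≈ -72.600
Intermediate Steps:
n = -183/5 (n = (⅕)*(-183) = -183/5 ≈ -36.600)
n - 36*1 = -183/5 - 36*1 = -183/5 - 36 = -363/5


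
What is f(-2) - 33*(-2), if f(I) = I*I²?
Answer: 58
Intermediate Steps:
f(I) = I³
f(-2) - 33*(-2) = (-2)³ - 33*(-2) = -8 + 66 = 58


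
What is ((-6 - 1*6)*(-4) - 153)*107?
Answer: -11235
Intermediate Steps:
((-6 - 1*6)*(-4) - 153)*107 = ((-6 - 6)*(-4) - 153)*107 = (-12*(-4) - 153)*107 = (48 - 153)*107 = -105*107 = -11235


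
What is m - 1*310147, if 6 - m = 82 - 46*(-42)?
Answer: -312155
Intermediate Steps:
m = -2008 (m = 6 - (82 - 46*(-42)) = 6 - (82 + 1932) = 6 - 1*2014 = 6 - 2014 = -2008)
m - 1*310147 = -2008 - 1*310147 = -2008 - 310147 = -312155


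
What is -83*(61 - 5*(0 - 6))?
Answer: -7553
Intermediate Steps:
-83*(61 - 5*(0 - 6)) = -83*(61 - 5*(-6)) = -83*(61 + 30) = -83*91 = -7553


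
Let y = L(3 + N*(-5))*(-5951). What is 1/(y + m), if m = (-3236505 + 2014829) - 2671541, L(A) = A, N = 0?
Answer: -1/3911070 ≈ -2.5568e-7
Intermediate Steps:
y = -17853 (y = (3 + 0*(-5))*(-5951) = (3 + 0)*(-5951) = 3*(-5951) = -17853)
m = -3893217 (m = -1221676 - 2671541 = -3893217)
1/(y + m) = 1/(-17853 - 3893217) = 1/(-3911070) = -1/3911070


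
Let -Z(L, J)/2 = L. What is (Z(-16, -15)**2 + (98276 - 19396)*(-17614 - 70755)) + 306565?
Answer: -6970239131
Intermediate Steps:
Z(L, J) = -2*L
(Z(-16, -15)**2 + (98276 - 19396)*(-17614 - 70755)) + 306565 = ((-2*(-16))**2 + (98276 - 19396)*(-17614 - 70755)) + 306565 = (32**2 + 78880*(-88369)) + 306565 = (1024 - 6970546720) + 306565 = -6970545696 + 306565 = -6970239131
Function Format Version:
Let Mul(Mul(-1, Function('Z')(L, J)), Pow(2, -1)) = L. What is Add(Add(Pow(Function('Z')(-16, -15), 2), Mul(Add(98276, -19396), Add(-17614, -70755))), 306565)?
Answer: -6970239131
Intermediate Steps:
Function('Z')(L, J) = Mul(-2, L)
Add(Add(Pow(Function('Z')(-16, -15), 2), Mul(Add(98276, -19396), Add(-17614, -70755))), 306565) = Add(Add(Pow(Mul(-2, -16), 2), Mul(Add(98276, -19396), Add(-17614, -70755))), 306565) = Add(Add(Pow(32, 2), Mul(78880, -88369)), 306565) = Add(Add(1024, -6970546720), 306565) = Add(-6970545696, 306565) = -6970239131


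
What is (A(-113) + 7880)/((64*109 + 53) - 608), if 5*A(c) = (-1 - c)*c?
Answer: 26744/32105 ≈ 0.83302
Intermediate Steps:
A(c) = c*(-1 - c)/5 (A(c) = ((-1 - c)*c)/5 = (c*(-1 - c))/5 = c*(-1 - c)/5)
(A(-113) + 7880)/((64*109 + 53) - 608) = (-⅕*(-113)*(1 - 113) + 7880)/((64*109 + 53) - 608) = (-⅕*(-113)*(-112) + 7880)/((6976 + 53) - 608) = (-12656/5 + 7880)/(7029 - 608) = (26744/5)/6421 = (26744/5)*(1/6421) = 26744/32105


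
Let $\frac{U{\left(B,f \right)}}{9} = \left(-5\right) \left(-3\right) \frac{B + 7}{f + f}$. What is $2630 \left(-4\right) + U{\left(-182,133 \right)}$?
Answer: $- \frac{403135}{38} \approx -10609.0$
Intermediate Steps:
$U{\left(B,f \right)} = \frac{135 \left(7 + B\right)}{2 f}$ ($U{\left(B,f \right)} = 9 \left(-5\right) \left(-3\right) \frac{B + 7}{f + f} = 9 \cdot 15 \frac{7 + B}{2 f} = 9 \frac{15 \left(7 + B\right)}{2 f} = \frac{135 \left(7 + B\right)}{2 f}$)
$2630 \left(-4\right) + U{\left(-182,133 \right)} = 2630 \left(-4\right) + \frac{135 \left(7 - 182\right)}{2 \cdot 133} = -10520 + \frac{135}{2} \cdot \frac{1}{133} \left(-175\right) = -10520 - \frac{3375}{38} = - \frac{403135}{38}$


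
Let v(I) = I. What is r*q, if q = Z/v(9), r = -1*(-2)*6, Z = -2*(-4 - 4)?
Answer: 64/3 ≈ 21.333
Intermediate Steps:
Z = 16 (Z = -2*(-8) = 16)
r = 12 (r = 2*6 = 12)
q = 16/9 ≈ 1.7778
r*q = 12*(16/9) = 64/3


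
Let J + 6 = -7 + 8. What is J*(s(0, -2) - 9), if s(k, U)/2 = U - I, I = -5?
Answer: 15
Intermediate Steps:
s(k, U) = 10 + 2*U (s(k, U) = 2*(U - 1*(-5)) = 2*(U + 5) = 2*(5 + U) = 10 + 2*U)
J = -5 (J = -6 + (-7 + 8) = -6 + 1 = -5)
J*(s(0, -2) - 9) = -5*((10 + 2*(-2)) - 9) = -5*((10 - 4) - 9) = -5*(6 - 9) = -5*(-3) = 15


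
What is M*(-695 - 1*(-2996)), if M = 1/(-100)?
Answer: -2301/100 ≈ -23.010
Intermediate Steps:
M = -1/100 ≈ -0.010000
M*(-695 - 1*(-2996)) = -(-695 - 1*(-2996))/100 = -(-695 + 2996)/100 = -1/100*2301 = -2301/100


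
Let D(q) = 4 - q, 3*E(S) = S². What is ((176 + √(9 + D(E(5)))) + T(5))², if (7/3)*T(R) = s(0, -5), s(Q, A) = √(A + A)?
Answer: (3696 + 7*√42 + 9*I*√10)²/441 ≈ 31739.0 + 482.91*I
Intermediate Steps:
E(S) = S²/3
s(Q, A) = √2*√A (s(Q, A) = √(2*A) = √2*√A)
T(R) = 3*I*√10/7 (T(R) = 3*(√2*√(-5))/7 = 3*(√2*(I*√5))/7 = 3*(I*√10)/7 = 3*I*√10/7)
((176 + √(9 + D(E(5)))) + T(5))² = ((176 + √(9 + (4 - 5²/3))) + 3*I*√10/7)² = ((176 + √(9 + (4 - 25/3))) + 3*I*√10/7)² = ((176 + √(9 - 13/3)) + 3*I*√10/7)² = ((176 + √(14/3)) + 3*I*√10/7)² = ((176 + √42/3) + 3*I*√10/7)² = (176 + √42/3 + 3*I*√10/7)²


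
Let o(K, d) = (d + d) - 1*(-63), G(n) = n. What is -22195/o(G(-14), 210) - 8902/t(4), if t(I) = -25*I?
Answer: 45221/1050 ≈ 43.068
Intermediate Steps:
o(K, d) = 63 + 2*d (o(K, d) = 2*d + 63 = 63 + 2*d)
-22195/o(G(-14), 210) - 8902/t(4) = -22195/(63 + 2*210) - 8902/((-25*4)) = -22195/(63 + 420) - 8902/(-100) = -22195/483 - 8902*(-1/100) = -22195*1/483 + 4451/50 = -965/21 + 4451/50 = 45221/1050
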